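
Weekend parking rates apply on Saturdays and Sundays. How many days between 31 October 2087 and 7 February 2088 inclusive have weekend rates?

31 October 2087 is a Friday.
That's 100 days from start to end, counting both.
100 = 7 × 14 + 2, so there are 14 full weeks plus 2 extra days.
Each full week contributes 2 weekend days (Sat, Sun): 14 × 2 = 28.
The 2 extra days are Friday, Saturday — 1 of them qualifies.
Total: 28 + 1 = 29.

29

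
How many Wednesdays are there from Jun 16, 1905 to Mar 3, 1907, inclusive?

89

Jun 16, 1905 is a Friday.
That's 626 days from start to end, counting both.
626 = 7 × 89 + 3, so there are 89 full weeks plus 3 extra days.
Each full week contributes one Wednesday: 89 so far.
The 3 extra days are Fri, Sat, Sun — none qualify.
Total: 89 + 0 = 89.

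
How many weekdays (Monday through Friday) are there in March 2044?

Mar 1, 2044 is a Tuesday.
That's 31 days from start to end, counting both.
31 = 7 × 4 + 3, so there are 4 full weeks plus 3 extra days.
Each full week contributes 5 weekdays (Mon–Fri): 4 × 5 = 20.
The 3 extra days are Tuesday, Wednesday, Thursday — 3 of them qualify.
Total: 20 + 3 = 23.

23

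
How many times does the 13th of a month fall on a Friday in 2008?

1

The 13th falls on a Friday when the month's 13th has weekday Fri.
Jan 13 is Sun; Feb 13 is Wed; Mar 13 is Thu; Apr 13 is Sun; May 13 is Tue; Jun 13 is Fri ✓; Jul 13 is Sun; Aug 13 is Wed; Sep 13 is Sat; Oct 13 is Mon; Nov 13 is Thu; Dec 13 is Sat.
Friday the 13ths: Jun.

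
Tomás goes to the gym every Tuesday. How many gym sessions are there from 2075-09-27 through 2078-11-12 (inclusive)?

163 Tuesdays

2075-09-27 is a Friday.
From 2075-09-27 to 2078-11-12 is 1143 days inclusive.
1143 = 7 × 163 + 2, so there are 163 full weeks plus 2 extra days.
Each full week contributes one Tuesday: 163 so far.
The 2 extra days are Fri, Sat — none qualify.
Total: 163 + 0 = 163.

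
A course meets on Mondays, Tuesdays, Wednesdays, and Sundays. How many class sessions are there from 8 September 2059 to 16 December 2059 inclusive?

58

8 September 2059 is a Monday.
The range spans 100 days (inclusive of both endpoints).
100 = 7 × 14 + 2, so there are 14 full weeks plus 2 extra days.
Each full week contributes 4 days from the set (Mon, Tue, Wed, Sun): 14 × 4 = 56.
The 2 extra days are Monday, Tuesday — 2 of them qualify.
Total: 56 + 2 = 58.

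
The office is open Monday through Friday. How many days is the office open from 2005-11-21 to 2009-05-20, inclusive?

2005-11-21 is a Monday.
The range spans 1277 days (inclusive of both endpoints).
1277 = 7 × 182 + 3, so there are 182 full weeks plus 3 extra days.
Each full week contributes 5 weekdays (Mon–Fri): 182 × 5 = 910.
The 3 extra days are Mon, Tue, Wed — 3 of them qualify.
Total: 910 + 3 = 913.

913 weekdays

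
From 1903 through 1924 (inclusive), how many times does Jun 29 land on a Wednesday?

3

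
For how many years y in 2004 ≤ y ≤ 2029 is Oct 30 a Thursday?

Day of week of October 30 in each year:
2004: Sat, 2005: Sun, 2006: Mon, 2007: Tue, 2008: Thu ✓, 2009: Fri, 2010: Sat, 2011: Sun, 2012: Tue, 2013: Wed, 2014: Thu ✓, 2015: Fri, 2016: Sun, 2017: Mon, 2018: Tue, 2019: Wed, 2020: Fri, 2021: Sat, 2022: Sun, 2023: Mon, 2024: Wed, 2025: Thu ✓, 2026: Fri, 2027: Sat, 2028: Mon, 2029: Tue
Thursdays: 2008, 2014, 2025.

3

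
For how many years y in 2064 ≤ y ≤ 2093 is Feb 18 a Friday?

4

Day of week of February 18 in each year:
2064: Mon, 2065: Wed, 2066: Thu, 2067: Fri ✓, 2068: Sat, 2069: Mon, 2070: Tue, 2071: Wed, 2072: Thu, 2073: Sat, 2074: Sun, 2075: Mon, 2076: Tue, 2077: Thu, 2078: Fri ✓, 2079: Sat, 2080: Sun, 2081: Tue, 2082: Wed, 2083: Thu, 2084: Fri ✓, 2085: Sun, 2086: Mon, 2087: Tue, 2088: Wed, 2089: Fri ✓, 2090: Sat, 2091: Sun, 2092: Mon, 2093: Wed
Fridays: 2067, 2078, 2084, 2089.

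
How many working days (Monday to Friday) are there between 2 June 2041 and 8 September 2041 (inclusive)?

70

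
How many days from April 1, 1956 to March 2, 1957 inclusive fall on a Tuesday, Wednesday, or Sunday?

April 1, 1956 is a Sunday.
That's 336 days from start to end, counting both.
336 = 7 × 48, so the span is exactly 48 full weeks.
Each full week contributes 3 days from the set (Tue, Wed, Sun): 48 × 3 = 144.
Total: 144.

144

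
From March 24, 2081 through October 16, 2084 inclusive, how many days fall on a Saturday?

186 Saturdays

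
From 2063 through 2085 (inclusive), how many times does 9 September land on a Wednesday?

Day of week of September 9 in each year:
2063: Sun, 2064: Tue, 2065: Wed ✓, 2066: Thu, 2067: Fri, 2068: Sun, 2069: Mon, 2070: Tue, 2071: Wed ✓, 2072: Fri, 2073: Sat, 2074: Sun, 2075: Mon, 2076: Wed ✓, 2077: Thu, 2078: Fri, 2079: Sat, 2080: Mon, 2081: Tue, 2082: Wed ✓, 2083: Thu, 2084: Sat, 2085: Sun
Wednesdays: 2065, 2071, 2076, 2082.

4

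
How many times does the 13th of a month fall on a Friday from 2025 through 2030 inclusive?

Friday-the-13ths by year:
2025: Jun
2026: Feb, Mar, Nov
2027: Aug
2028: Oct
2029: Apr, Jul
2030: Sep, Dec

10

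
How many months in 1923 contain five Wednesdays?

4

A month has five Wednesdays exactly when Wednesday falls within its first (length − 28) days.
Jan: 31 days, starts Mon → 5 of Mon, Tue, Wed ✓
Feb: 28 days, starts Thu → 5 of (none)
Mar: 31 days, starts Thu → 5 of Thu, Fri, Sat
Apr: 30 days, starts Sun → 5 of Sun, Mon
May: 31 days, starts Tue → 5 of Tue, Wed, Thu ✓
Jun: 30 days, starts Fri → 5 of Fri, Sat
Jul: 31 days, starts Sun → 5 of Sun, Mon, Tue
Aug: 31 days, starts Wed → 5 of Wed, Thu, Fri ✓
Sep: 30 days, starts Sat → 5 of Sat, Sun
Oct: 31 days, starts Mon → 5 of Mon, Tue, Wed ✓
Nov: 30 days, starts Thu → 5 of Thu, Fri
Dec: 31 days, starts Sat → 5 of Sat, Sun, Mon
Months with five Wednesdays: Jan, May, Aug, Oct.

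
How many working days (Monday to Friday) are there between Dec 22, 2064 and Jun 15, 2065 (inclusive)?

126 weekdays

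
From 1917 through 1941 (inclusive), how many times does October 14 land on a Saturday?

Day of week of October 14 in each year:
1917: Sun, 1918: Mon, 1919: Tue, 1920: Thu, 1921: Fri, 1922: Sat ✓, 1923: Sun, 1924: Tue, 1925: Wed, 1926: Thu, 1927: Fri, 1928: Sun, 1929: Mon, 1930: Tue, 1931: Wed, 1932: Fri, 1933: Sat ✓, 1934: Sun, 1935: Mon, 1936: Wed, 1937: Thu, 1938: Fri, 1939: Sat ✓, 1940: Mon, 1941: Tue
Saturdays: 1922, 1933, 1939.

3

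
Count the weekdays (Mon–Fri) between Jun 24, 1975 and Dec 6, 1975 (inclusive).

Jun 24, 1975 is a Tuesday.
The range spans 166 days (inclusive of both endpoints).
166 = 7 × 23 + 5, so there are 23 full weeks plus 5 extra days.
Each full week contributes 5 weekdays (Mon–Fri): 23 × 5 = 115.
The 5 extra days are Tuesday, Wednesday, Thursday, Friday, Saturday — 4 of them qualify.
Total: 115 + 4 = 119.

119 weekdays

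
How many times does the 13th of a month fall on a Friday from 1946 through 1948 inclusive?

Friday-the-13ths by year:
1946: Sep, Dec
1947: Jun
1948: Feb, Aug

5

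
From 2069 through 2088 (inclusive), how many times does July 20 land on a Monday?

Day of week of July 20 in each year:
2069: Sat, 2070: Sun, 2071: Mon ✓, 2072: Wed, 2073: Thu, 2074: Fri, 2075: Sat, 2076: Mon ✓, 2077: Tue, 2078: Wed, 2079: Thu, 2080: Sat, 2081: Sun, 2082: Mon ✓, 2083: Tue, 2084: Thu, 2085: Fri, 2086: Sat, 2087: Sun, 2088: Tue
Mondays: 2071, 2076, 2082.

3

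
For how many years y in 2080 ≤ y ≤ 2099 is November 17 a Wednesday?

3

Day of week of November 17 in each year:
2080: Sun, 2081: Mon, 2082: Tue, 2083: Wed ✓, 2084: Fri, 2085: Sat, 2086: Sun, 2087: Mon, 2088: Wed ✓, 2089: Thu, 2090: Fri, 2091: Sat, 2092: Mon, 2093: Tue, 2094: Wed ✓, 2095: Thu, 2096: Sat, 2097: Sun, 2098: Mon, 2099: Tue
Wednesdays: 2083, 2088, 2094.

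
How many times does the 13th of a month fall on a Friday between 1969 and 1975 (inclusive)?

Friday-the-13ths by year:
1969: Jun
1970: Feb, Mar, Nov
1971: Aug
1972: Oct
1973: Apr, Jul
1974: Sep, Dec
1975: Jun

11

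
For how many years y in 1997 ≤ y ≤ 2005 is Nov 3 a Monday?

2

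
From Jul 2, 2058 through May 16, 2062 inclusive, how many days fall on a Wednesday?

Jul 2, 2058 is a Tuesday.
The range spans 1415 days (inclusive of both endpoints).
1415 = 7 × 202 + 1, so there are 202 full weeks plus 1 extra day.
Each full week contributes one Wednesday: 202 so far.
The 1 extra day is Tuesday — none qualify.
Total: 202 + 0 = 202.

202 Wednesdays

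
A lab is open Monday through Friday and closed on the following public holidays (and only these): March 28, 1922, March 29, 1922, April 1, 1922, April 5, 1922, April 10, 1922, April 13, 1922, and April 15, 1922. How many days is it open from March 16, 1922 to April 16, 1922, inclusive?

March 16, 1922 is a Thursday.
That's 32 days from start to end, counting both.
32 = 7 × 4 + 4, so there are 4 full weeks plus 4 extra days.
Each full week contributes 5 weekdays (Mon–Fri): 4 × 5 = 20.
The 4 extra days are Thu, Fri, Sat, Sun — 2 of them qualify.
Total: 20 + 2 = 22.
Holidays: March 28, 1922 (Tue); March 29, 1922 (Wed); April 1, 1922 (Sat); April 5, 1922 (Wed); April 10, 1922 (Mon); April 13, 1922 (Thu); April 15, 1922 (Sat).
5 of the 7 holidays fall on weekdays; the rest are weekends and were already excluded.
Business days: 22 − 5 = 17.

17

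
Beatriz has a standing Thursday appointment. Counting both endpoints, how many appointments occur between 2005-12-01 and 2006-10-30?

48

2005-12-01 is a Thursday.
That's 334 days from start to end, counting both.
334 = 7 × 47 + 5, so there are 47 full weeks plus 5 extra days.
Each full week contributes one Thursday: 47 so far.
The 5 extra days are Thu, Fri, Sat, Sun, Mon — 1 of them qualifies.
Total: 47 + 1 = 48.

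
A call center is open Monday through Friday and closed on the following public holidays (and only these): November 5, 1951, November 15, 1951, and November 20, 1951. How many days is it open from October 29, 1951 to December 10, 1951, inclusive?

28

October 29, 1951 is a Monday.
The range spans 43 days (inclusive of both endpoints).
43 = 7 × 6 + 1, so there are 6 full weeks plus 1 extra day.
Each full week contributes 5 weekdays (Mon–Fri): 6 × 5 = 30.
The 1 extra day is Mon — 1 of them qualifies.
Total: 30 + 1 = 31.
Holidays: November 5, 1951 (Mon); November 15, 1951 (Thu); November 20, 1951 (Tue).
All 3 holidays fall on weekdays, so subtract 3.
Business days: 31 − 3 = 28.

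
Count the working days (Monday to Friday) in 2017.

2017-01-01 is a Sunday.
The range spans 365 days (inclusive of both endpoints).
365 = 7 × 52 + 1, so there are 52 full weeks plus 1 extra day.
Each full week contributes 5 weekdays (Mon–Fri): 52 × 5 = 260.
The 1 extra day is Sun — none qualify.
Total: 260 + 0 = 260.

260 weekdays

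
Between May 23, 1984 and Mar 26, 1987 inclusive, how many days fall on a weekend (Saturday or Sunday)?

296

May 23, 1984 is a Wednesday.
That's 1038 days from start to end, counting both.
1038 = 7 × 148 + 2, so there are 148 full weeks plus 2 extra days.
Each full week contributes 2 weekend days (Sat, Sun): 148 × 2 = 296.
The 2 extra days are Wednesday, Thursday — none qualify.
Total: 296 + 0 = 296.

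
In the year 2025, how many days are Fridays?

52

January 1, 2025 is a Wednesday.
That's 365 days from start to end, counting both.
365 = 7 × 52 + 1, so there are 52 full weeks plus 1 extra day.
Each full week contributes one Friday: 52 so far.
The 1 extra day is Wed — none qualify.
Total: 52 + 0 = 52.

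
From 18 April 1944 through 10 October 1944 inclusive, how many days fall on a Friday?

18 April 1944 is a Tuesday.
From 18 April 1944 to 10 October 1944 is 176 days inclusive.
176 = 7 × 25 + 1, so there are 25 full weeks plus 1 extra day.
Each full week contributes one Friday: 25 so far.
The 1 extra day is Tue — none qualify.
Total: 25 + 0 = 25.

25 Fridays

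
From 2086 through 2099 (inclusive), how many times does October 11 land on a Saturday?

Day of week of October 11 in each year:
2086: Fri, 2087: Sat ✓, 2088: Mon, 2089: Tue, 2090: Wed, 2091: Thu, 2092: Sat ✓, 2093: Sun, 2094: Mon, 2095: Tue, 2096: Thu, 2097: Fri, 2098: Sat ✓, 2099: Sun
Saturdays: 2087, 2092, 2098.

3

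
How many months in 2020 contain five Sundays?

4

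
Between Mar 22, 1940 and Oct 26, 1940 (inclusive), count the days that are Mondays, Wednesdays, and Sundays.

93

Mar 22, 1940 is a Friday.
That's 219 days from start to end, counting both.
219 = 7 × 31 + 2, so there are 31 full weeks plus 2 extra days.
Each full week contributes 3 days from the set (Mon, Wed, Sun): 31 × 3 = 93.
The 2 extra days are Fri, Sat — none qualify.
Total: 93 + 0 = 93.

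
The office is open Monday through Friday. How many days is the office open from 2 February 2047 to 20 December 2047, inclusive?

230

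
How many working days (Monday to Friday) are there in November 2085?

Nov 1, 2085 is a Thursday.
The range spans 30 days (inclusive of both endpoints).
30 = 7 × 4 + 2, so there are 4 full weeks plus 2 extra days.
Each full week contributes 5 weekdays (Mon–Fri): 4 × 5 = 20.
The 2 extra days are Thu, Fri — 2 of them qualify.
Total: 20 + 2 = 22.

22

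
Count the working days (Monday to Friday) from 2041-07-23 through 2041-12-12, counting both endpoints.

103

2041-07-23 is a Tuesday.
From 2041-07-23 to 2041-12-12 is 143 days inclusive.
143 = 7 × 20 + 3, so there are 20 full weeks plus 3 extra days.
Each full week contributes 5 weekdays (Mon–Fri): 20 × 5 = 100.
The 3 extra days are Tue, Wed, Thu — 3 of them qualify.
Total: 100 + 3 = 103.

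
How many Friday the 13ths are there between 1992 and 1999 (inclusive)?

13

Friday-the-13ths by year:
1992: Mar, Nov
1993: Aug
1994: May
1995: Jan, Oct
1996: Sep, Dec
1997: Jun
1998: Feb, Mar, Nov
1999: Aug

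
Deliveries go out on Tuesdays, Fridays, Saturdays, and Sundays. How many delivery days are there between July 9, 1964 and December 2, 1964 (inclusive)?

July 9, 1964 is a Thursday.
That's 147 days from start to end, counting both.
147 = 7 × 21, so the span is exactly 21 full weeks.
Each full week contributes 4 days from the set (Tue, Fri, Sat, Sun): 21 × 4 = 84.
Total: 84.

84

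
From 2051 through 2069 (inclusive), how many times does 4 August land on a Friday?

3

Day of week of August 4 in each year:
2051: Fri ✓, 2052: Sun, 2053: Mon, 2054: Tue, 2055: Wed, 2056: Fri ✓, 2057: Sat, 2058: Sun, 2059: Mon, 2060: Wed, 2061: Thu, 2062: Fri ✓, 2063: Sat, 2064: Mon, 2065: Tue, 2066: Wed, 2067: Thu, 2068: Sat, 2069: Sun
Fridays: 2051, 2056, 2062.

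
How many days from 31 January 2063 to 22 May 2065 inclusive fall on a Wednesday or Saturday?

241

31 January 2063 is a Wednesday.
From 31 January 2063 to 22 May 2065 is 843 days inclusive.
843 = 7 × 120 + 3, so there are 120 full weeks plus 3 extra days.
Each full week contributes 2 days from the set (Wed, Sat): 120 × 2 = 240.
The 3 extra days are Wed, Thu, Fri — 1 of them qualifies.
Total: 240 + 1 = 241.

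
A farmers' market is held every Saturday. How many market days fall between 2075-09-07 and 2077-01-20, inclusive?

72 Saturdays

2075-09-07 is a Saturday.
That's 502 days from start to end, counting both.
502 = 7 × 71 + 5, so there are 71 full weeks plus 5 extra days.
Each full week contributes one Saturday: 71 so far.
The 5 extra days are Saturday, Sunday, Monday, Tuesday, Wednesday — 1 of them qualifies.
Total: 71 + 1 = 72.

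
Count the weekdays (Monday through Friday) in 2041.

261

2041-01-01 is a Tuesday.
The range spans 365 days (inclusive of both endpoints).
365 = 7 × 52 + 1, so there are 52 full weeks plus 1 extra day.
Each full week contributes 5 weekdays (Mon–Fri): 52 × 5 = 260.
The 1 extra day is Tuesday — 1 of them qualifies.
Total: 260 + 1 = 261.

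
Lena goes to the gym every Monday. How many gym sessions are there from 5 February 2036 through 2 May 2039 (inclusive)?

5 February 2036 is a Tuesday.
The range spans 1183 days (inclusive of both endpoints).
1183 = 7 × 169, so the span is exactly 169 full weeks.
Each full week contributes one Monday: 169 so far.

169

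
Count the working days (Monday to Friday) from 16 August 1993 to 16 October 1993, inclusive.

16 August 1993 is a Monday.
The range spans 62 days (inclusive of both endpoints).
62 = 7 × 8 + 6, so there are 8 full weeks plus 6 extra days.
Each full week contributes 5 weekdays (Mon–Fri): 8 × 5 = 40.
The 6 extra days are Mon, Tue, Wed, Thu, Fri, Sat — 5 of them qualify.
Total: 40 + 5 = 45.

45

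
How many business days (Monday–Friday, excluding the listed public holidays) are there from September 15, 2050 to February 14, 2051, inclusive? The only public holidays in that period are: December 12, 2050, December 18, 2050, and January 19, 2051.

107

September 15, 2050 is a Thursday.
From September 15, 2050 to February 14, 2051 is 153 days inclusive.
153 = 7 × 21 + 6, so there are 21 full weeks plus 6 extra days.
Each full week contributes 5 weekdays (Mon–Fri): 21 × 5 = 105.
The 6 extra days are Thu, Fri, Sat, Sun, Mon, Tue — 4 of them qualify.
Total: 105 + 4 = 109.
Holidays: December 12, 2050 (Mon); December 18, 2050 (Sun); January 19, 2051 (Thu).
2 of the 3 holidays fall on weekdays; the rest are weekends and were already excluded.
Business days: 109 − 2 = 107.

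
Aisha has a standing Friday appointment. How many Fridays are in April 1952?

4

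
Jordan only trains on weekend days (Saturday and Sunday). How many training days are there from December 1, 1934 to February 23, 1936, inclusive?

130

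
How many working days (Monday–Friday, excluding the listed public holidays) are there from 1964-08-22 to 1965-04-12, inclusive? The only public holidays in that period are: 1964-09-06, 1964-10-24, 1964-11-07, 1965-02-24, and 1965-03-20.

165

1964-08-22 is a Saturday.
That's 234 days from start to end, counting both.
234 = 7 × 33 + 3, so there are 33 full weeks plus 3 extra days.
Each full week contributes 5 weekdays (Mon–Fri): 33 × 5 = 165.
The 3 extra days are Sat, Sun, Mon — 1 of them qualifies.
Total: 165 + 1 = 166.
Holidays: 1964-09-06 (Sun); 1964-10-24 (Sat); 1964-11-07 (Sat); 1965-02-24 (Wed); 1965-03-20 (Sat).
1 of the 5 holidays fall on weekdays; the rest are weekends and were already excluded.
Business days: 166 − 1 = 165.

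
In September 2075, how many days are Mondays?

5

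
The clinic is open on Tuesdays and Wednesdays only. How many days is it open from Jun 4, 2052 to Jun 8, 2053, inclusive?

106

Jun 4, 2052 is a Tuesday.
The range spans 370 days (inclusive of both endpoints).
370 = 7 × 52 + 6, so there are 52 full weeks plus 6 extra days.
Each full week contributes 2 days from the set (Tue, Wed): 52 × 2 = 104.
The 6 extra days are Tuesday, Wednesday, Thursday, Friday, Saturday, Sunday — 2 of them qualify.
Total: 104 + 2 = 106.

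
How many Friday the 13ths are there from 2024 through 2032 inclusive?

Friday-the-13ths by year:
2024: Sep, Dec
2025: Jun
2026: Feb, Mar, Nov
2027: Aug
2028: Oct
2029: Apr, Jul
2030: Sep, Dec
2031: Jun
2032: Feb, Aug

15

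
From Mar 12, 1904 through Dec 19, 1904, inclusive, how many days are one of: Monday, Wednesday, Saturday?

122

Mar 12, 1904 is a Saturday.
The range spans 283 days (inclusive of both endpoints).
283 = 7 × 40 + 3, so there are 40 full weeks plus 3 extra days.
Each full week contributes 3 days from the set (Mon, Wed, Sat): 40 × 3 = 120.
The 3 extra days are Saturday, Sunday, Monday — 2 of them qualify.
Total: 120 + 2 = 122.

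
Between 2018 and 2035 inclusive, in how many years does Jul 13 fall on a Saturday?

Day of week of July 13 in each year:
2018: Fri, 2019: Sat ✓, 2020: Mon, 2021: Tue, 2022: Wed, 2023: Thu, 2024: Sat ✓, 2025: Sun, 2026: Mon, 2027: Tue, 2028: Thu, 2029: Fri, 2030: Sat ✓, 2031: Sun, 2032: Tue, 2033: Wed, 2034: Thu, 2035: Fri
Saturdays: 2019, 2024, 2030.

3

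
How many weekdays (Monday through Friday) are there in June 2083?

22 weekdays

1 June 2083 is a Tuesday.
The range spans 30 days (inclusive of both endpoints).
30 = 7 × 4 + 2, so there are 4 full weeks plus 2 extra days.
Each full week contributes 5 weekdays (Mon–Fri): 4 × 5 = 20.
The 2 extra days are Tue, Wed — 2 of them qualify.
Total: 20 + 2 = 22.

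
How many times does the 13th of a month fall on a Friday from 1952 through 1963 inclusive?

Friday-the-13ths by year:
1952: Jun
1953: Feb, Mar, Nov
1954: Aug
1955: May
1956: Jan, Apr, Jul
1957: Sep, Dec
1958: Jun
1959: Feb, Mar, Nov
1960: May
1961: Jan, Oct
1962: Apr, Jul
1963: Sep, Dec

22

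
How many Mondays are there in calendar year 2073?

52

Jan 1, 2073 is a Sunday.
From Jan 1, 2073 to Dec 31, 2073 is 365 days inclusive.
365 = 7 × 52 + 1, so there are 52 full weeks plus 1 extra day.
Each full week contributes one Monday: 52 so far.
The 1 extra day is Sunday — none qualify.
Total: 52 + 0 = 52.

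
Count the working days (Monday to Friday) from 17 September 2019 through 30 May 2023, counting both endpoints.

966

17 September 2019 is a Tuesday.
That's 1352 days from start to end, counting both.
1352 = 7 × 193 + 1, so there are 193 full weeks plus 1 extra day.
Each full week contributes 5 weekdays (Mon–Fri): 193 × 5 = 965.
The 1 extra day is Tuesday — 1 of them qualifies.
Total: 965 + 1 = 966.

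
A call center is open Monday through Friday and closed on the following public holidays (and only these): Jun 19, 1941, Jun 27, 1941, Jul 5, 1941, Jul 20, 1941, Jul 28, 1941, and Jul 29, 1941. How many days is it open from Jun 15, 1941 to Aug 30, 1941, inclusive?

Jun 15, 1941 is a Sunday.
From Jun 15, 1941 to Aug 30, 1941 is 77 days inclusive.
77 = 7 × 11, so the span is exactly 11 full weeks.
Each full week contributes 5 weekdays (Mon–Fri): 11 × 5 = 55.
Total: 55.
Holidays: Jun 19, 1941 (Thu); Jun 27, 1941 (Fri); Jul 5, 1941 (Sat); Jul 20, 1941 (Sun); Jul 28, 1941 (Mon); Jul 29, 1941 (Tue).
4 of the 6 holidays fall on weekdays; the rest are weekends and were already excluded.
Business days: 55 − 4 = 51.

51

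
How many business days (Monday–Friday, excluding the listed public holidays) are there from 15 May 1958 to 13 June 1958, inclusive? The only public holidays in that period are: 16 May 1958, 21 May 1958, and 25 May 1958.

20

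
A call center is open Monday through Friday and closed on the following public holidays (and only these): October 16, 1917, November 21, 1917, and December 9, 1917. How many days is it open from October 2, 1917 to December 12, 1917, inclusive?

October 2, 1917 is a Tuesday.
The range spans 72 days (inclusive of both endpoints).
72 = 7 × 10 + 2, so there are 10 full weeks plus 2 extra days.
Each full week contributes 5 weekdays (Mon–Fri): 10 × 5 = 50.
The 2 extra days are Tuesday, Wednesday — 2 of them qualify.
Total: 50 + 2 = 52.
Holidays: October 16, 1917 (Tue); November 21, 1917 (Wed); December 9, 1917 (Sun).
2 of the 3 holidays fall on weekdays; the rest are weekends and were already excluded.
Business days: 52 − 2 = 50.

50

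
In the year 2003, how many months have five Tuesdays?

4

A month has five Tuesdays exactly when Tuesday falls within its first (length − 28) days.
Jan: 31 days, starts Wed → 5 of Wed, Thu, Fri
Feb: 28 days, starts Sat → 5 of (none)
Mar: 31 days, starts Sat → 5 of Sat, Sun, Mon
Apr: 30 days, starts Tue → 5 of Tue, Wed ✓
May: 31 days, starts Thu → 5 of Thu, Fri, Sat
Jun: 30 days, starts Sun → 5 of Sun, Mon
Jul: 31 days, starts Tue → 5 of Tue, Wed, Thu ✓
Aug: 31 days, starts Fri → 5 of Fri, Sat, Sun
Sep: 30 days, starts Mon → 5 of Mon, Tue ✓
Oct: 31 days, starts Wed → 5 of Wed, Thu, Fri
Nov: 30 days, starts Sat → 5 of Sat, Sun
Dec: 31 days, starts Mon → 5 of Mon, Tue, Wed ✓
Months with five Tuesdays: Apr, Jul, Sep, Dec.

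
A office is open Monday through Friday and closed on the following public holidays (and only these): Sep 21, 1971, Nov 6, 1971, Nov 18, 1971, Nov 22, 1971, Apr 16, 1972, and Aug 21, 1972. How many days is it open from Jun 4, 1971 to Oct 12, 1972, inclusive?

351

Jun 4, 1971 is a Friday.
From Jun 4, 1971 to Oct 12, 1972 is 497 days inclusive.
497 = 7 × 71, so the span is exactly 71 full weeks.
Each full week contributes 5 weekdays (Mon–Fri): 71 × 5 = 355.
Total: 355.
Holidays: Sep 21, 1971 (Tue); Nov 6, 1971 (Sat); Nov 18, 1971 (Thu); Nov 22, 1971 (Mon); Apr 16, 1972 (Sun); Aug 21, 1972 (Mon).
4 of the 6 holidays fall on weekdays; the rest are weekends and were already excluded.
Business days: 355 − 4 = 351.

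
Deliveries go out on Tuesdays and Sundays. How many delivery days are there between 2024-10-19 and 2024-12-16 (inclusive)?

17

2024-10-19 is a Saturday.
That's 59 days from start to end, counting both.
59 = 7 × 8 + 3, so there are 8 full weeks plus 3 extra days.
Each full week contributes 2 days from the set (Tue, Sun): 8 × 2 = 16.
The 3 extra days are Sat, Sun, Mon — 1 of them qualifies.
Total: 16 + 1 = 17.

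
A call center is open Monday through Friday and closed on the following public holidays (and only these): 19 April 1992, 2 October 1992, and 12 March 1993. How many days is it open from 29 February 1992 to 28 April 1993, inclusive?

29 February 1992 is a Saturday.
That's 425 days from start to end, counting both.
425 = 7 × 60 + 5, so there are 60 full weeks plus 5 extra days.
Each full week contributes 5 weekdays (Mon–Fri): 60 × 5 = 300.
The 5 extra days are Sat, Sun, Mon, Tue, Wed — 3 of them qualify.
Total: 300 + 3 = 303.
Holidays: 19 April 1992 (Sun); 2 October 1992 (Fri); 12 March 1993 (Fri).
2 of the 3 holidays fall on weekdays; the rest are weekends and were already excluded.
Business days: 303 − 2 = 301.

301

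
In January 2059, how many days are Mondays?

1 January 2059 is a Wednesday.
The range spans 31 days (inclusive of both endpoints).
31 = 7 × 4 + 3, so there are 4 full weeks plus 3 extra days.
Each full week contributes one Monday: 4 so far.
The 3 extra days are Wednesday, Thursday, Friday — none qualify.
Total: 4 + 0 = 4.

4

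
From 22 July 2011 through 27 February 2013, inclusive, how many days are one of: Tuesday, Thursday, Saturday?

251

22 July 2011 is a Friday.
That's 587 days from start to end, counting both.
587 = 7 × 83 + 6, so there are 83 full weeks plus 6 extra days.
Each full week contributes 3 days from the set (Tue, Thu, Sat): 83 × 3 = 249.
The 6 extra days are Fri, Sat, Sun, Mon, Tue, Wed — 2 of them qualify.
Total: 249 + 2 = 251.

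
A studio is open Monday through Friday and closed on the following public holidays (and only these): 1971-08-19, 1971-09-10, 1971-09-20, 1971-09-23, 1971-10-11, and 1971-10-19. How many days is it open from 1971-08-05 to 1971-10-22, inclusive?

1971-08-05 is a Thursday.
The range spans 79 days (inclusive of both endpoints).
79 = 7 × 11 + 2, so there are 11 full weeks plus 2 extra days.
Each full week contributes 5 weekdays (Mon–Fri): 11 × 5 = 55.
The 2 extra days are Thu, Fri — 2 of them qualify.
Total: 55 + 2 = 57.
Holidays: 1971-08-19 (Thu); 1971-09-10 (Fri); 1971-09-20 (Mon); 1971-09-23 (Thu); 1971-10-11 (Mon); 1971-10-19 (Tue).
All 6 holidays fall on weekdays, so subtract 6.
Business days: 57 − 6 = 51.

51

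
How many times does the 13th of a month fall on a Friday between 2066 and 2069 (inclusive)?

7

Friday-the-13ths by year:
2066: Aug
2067: May
2068: Jan, Apr, Jul
2069: Sep, Dec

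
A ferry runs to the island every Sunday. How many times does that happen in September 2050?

Sep 1, 2050 is a Thursday.
That's 30 days from start to end, counting both.
30 = 7 × 4 + 2, so there are 4 full weeks plus 2 extra days.
Each full week contributes one Sunday: 4 so far.
The 2 extra days are Thu, Fri — none qualify.
Total: 4 + 0 = 4.

4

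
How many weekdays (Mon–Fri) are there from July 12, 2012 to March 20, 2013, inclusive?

July 12, 2012 is a Thursday.
From July 12, 2012 to March 20, 2013 is 252 days inclusive.
252 = 7 × 36, so the span is exactly 36 full weeks.
Each full week contributes 5 weekdays (Mon–Fri): 36 × 5 = 180.
Total: 180.

180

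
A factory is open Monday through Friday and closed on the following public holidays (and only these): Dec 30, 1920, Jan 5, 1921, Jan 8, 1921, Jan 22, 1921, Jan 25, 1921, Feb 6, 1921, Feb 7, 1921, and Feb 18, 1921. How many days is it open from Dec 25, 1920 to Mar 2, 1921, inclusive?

43

Dec 25, 1920 is a Saturday.
That's 68 days from start to end, counting both.
68 = 7 × 9 + 5, so there are 9 full weeks plus 5 extra days.
Each full week contributes 5 weekdays (Mon–Fri): 9 × 5 = 45.
The 5 extra days are Sat, Sun, Mon, Tue, Wed — 3 of them qualify.
Total: 45 + 3 = 48.
Holidays: Dec 30, 1920 (Thu); Jan 5, 1921 (Wed); Jan 8, 1921 (Sat); Jan 22, 1921 (Sat); Jan 25, 1921 (Tue); Feb 6, 1921 (Sun); Feb 7, 1921 (Mon); Feb 18, 1921 (Fri).
5 of the 8 holidays fall on weekdays; the rest are weekends and were already excluded.
Business days: 48 − 5 = 43.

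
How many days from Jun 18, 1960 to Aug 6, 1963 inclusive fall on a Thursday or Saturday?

Jun 18, 1960 is a Saturday.
That's 1145 days from start to end, counting both.
1145 = 7 × 163 + 4, so there are 163 full weeks plus 4 extra days.
Each full week contributes 2 days from the set (Thu, Sat): 163 × 2 = 326.
The 4 extra days are Saturday, Sunday, Monday, Tuesday — 1 of them qualifies.
Total: 326 + 1 = 327.

327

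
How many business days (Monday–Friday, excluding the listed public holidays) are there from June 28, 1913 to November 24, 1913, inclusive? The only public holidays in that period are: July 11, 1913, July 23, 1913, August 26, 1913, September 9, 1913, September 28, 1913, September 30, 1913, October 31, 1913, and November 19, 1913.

June 28, 1913 is a Saturday.
That's 150 days from start to end, counting both.
150 = 7 × 21 + 3, so there are 21 full weeks plus 3 extra days.
Each full week contributes 5 weekdays (Mon–Fri): 21 × 5 = 105.
The 3 extra days are Saturday, Sunday, Monday — 1 of them qualifies.
Total: 105 + 1 = 106.
Holidays: July 11, 1913 (Fri); July 23, 1913 (Wed); August 26, 1913 (Tue); September 9, 1913 (Tue); September 28, 1913 (Sun); September 30, 1913 (Tue); October 31, 1913 (Fri); November 19, 1913 (Wed).
7 of the 8 holidays fall on weekdays; the rest are weekends and were already excluded.
Business days: 106 − 7 = 99.

99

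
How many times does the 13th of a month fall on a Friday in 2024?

2

The 13th falls on a Friday when the month's 13th has weekday Fri.
Jan 13 is Sat; Feb 13 is Tue; Mar 13 is Wed; Apr 13 is Sat; May 13 is Mon; Jun 13 is Thu; Jul 13 is Sat; Aug 13 is Tue; Sep 13 is Fri ✓; Oct 13 is Sun; Nov 13 is Wed; Dec 13 is Fri ✓.
Friday the 13ths: Sep, Dec.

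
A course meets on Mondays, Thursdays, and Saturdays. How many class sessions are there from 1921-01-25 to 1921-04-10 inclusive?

1921-01-25 is a Tuesday.
That's 76 days from start to end, counting both.
76 = 7 × 10 + 6, so there are 10 full weeks plus 6 extra days.
Each full week contributes 3 days from the set (Mon, Thu, Sat): 10 × 3 = 30.
The 6 extra days are Tue, Wed, Thu, Fri, Sat, Sun — 2 of them qualify.
Total: 30 + 2 = 32.

32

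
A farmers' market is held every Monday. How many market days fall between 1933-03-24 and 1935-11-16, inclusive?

1933-03-24 is a Friday.
The range spans 968 days (inclusive of both endpoints).
968 = 7 × 138 + 2, so there are 138 full weeks plus 2 extra days.
Each full week contributes one Monday: 138 so far.
The 2 extra days are Fri, Sat — none qualify.
Total: 138 + 0 = 138.

138 Mondays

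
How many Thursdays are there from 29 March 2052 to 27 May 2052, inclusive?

8

29 March 2052 is a Friday.
That's 60 days from start to end, counting both.
60 = 7 × 8 + 4, so there are 8 full weeks plus 4 extra days.
Each full week contributes one Thursday: 8 so far.
The 4 extra days are Friday, Saturday, Sunday, Monday — none qualify.
Total: 8 + 0 = 8.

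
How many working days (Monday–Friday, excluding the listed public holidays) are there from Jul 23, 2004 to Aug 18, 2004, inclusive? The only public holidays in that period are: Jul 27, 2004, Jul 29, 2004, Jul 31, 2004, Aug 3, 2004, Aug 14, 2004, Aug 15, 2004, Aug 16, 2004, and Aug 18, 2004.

14 working days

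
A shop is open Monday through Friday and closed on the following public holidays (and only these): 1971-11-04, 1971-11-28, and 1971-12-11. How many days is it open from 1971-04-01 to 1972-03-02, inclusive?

240

1971-04-01 is a Thursday.
The range spans 337 days (inclusive of both endpoints).
337 = 7 × 48 + 1, so there are 48 full weeks plus 1 extra day.
Each full week contributes 5 weekdays (Mon–Fri): 48 × 5 = 240.
The 1 extra day is Thu — 1 of them qualifies.
Total: 240 + 1 = 241.
Holidays: 1971-11-04 (Thu); 1971-11-28 (Sun); 1971-12-11 (Sat).
1 of the 3 holidays fall on weekdays; the rest are weekends and were already excluded.
Business days: 241 − 1 = 240.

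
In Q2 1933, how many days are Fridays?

1933-04-01 is a Saturday.
From 1933-04-01 to 1933-06-30 is 91 days inclusive.
91 = 7 × 13, so the span is exactly 13 full weeks.
Each full week contributes one Friday: 13 so far.

13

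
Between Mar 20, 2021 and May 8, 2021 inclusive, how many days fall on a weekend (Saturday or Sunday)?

15

Mar 20, 2021 is a Saturday.
The range spans 50 days (inclusive of both endpoints).
50 = 7 × 7 + 1, so there are 7 full weeks plus 1 extra day.
Each full week contributes 2 weekend days (Sat, Sun): 7 × 2 = 14.
The 1 extra day is Sat — 1 of them qualifies.
Total: 14 + 1 = 15.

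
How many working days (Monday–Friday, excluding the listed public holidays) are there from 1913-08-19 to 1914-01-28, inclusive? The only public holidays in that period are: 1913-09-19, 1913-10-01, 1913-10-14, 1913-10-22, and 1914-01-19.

112

1913-08-19 is a Tuesday.
From 1913-08-19 to 1914-01-28 is 163 days inclusive.
163 = 7 × 23 + 2, so there are 23 full weeks plus 2 extra days.
Each full week contributes 5 weekdays (Mon–Fri): 23 × 5 = 115.
The 2 extra days are Tuesday, Wednesday — 2 of them qualify.
Total: 115 + 2 = 117.
Holidays: 1913-09-19 (Fri); 1913-10-01 (Wed); 1913-10-14 (Tue); 1913-10-22 (Wed); 1914-01-19 (Mon).
All 5 holidays fall on weekdays, so subtract 5.
Business days: 117 − 5 = 112.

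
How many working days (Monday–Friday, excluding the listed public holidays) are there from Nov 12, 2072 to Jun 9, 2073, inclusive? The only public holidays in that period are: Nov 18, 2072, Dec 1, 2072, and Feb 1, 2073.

147 working days

Nov 12, 2072 is a Saturday.
That's 210 days from start to end, counting both.
210 = 7 × 30, so the span is exactly 30 full weeks.
Each full week contributes 5 weekdays (Mon–Fri): 30 × 5 = 150.
Holidays: Nov 18, 2072 (Fri); Dec 1, 2072 (Thu); Feb 1, 2073 (Wed).
All 3 holidays fall on weekdays, so subtract 3.
Business days: 150 − 3 = 147.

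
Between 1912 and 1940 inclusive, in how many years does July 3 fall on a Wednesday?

5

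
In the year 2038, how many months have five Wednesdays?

A month has five Wednesdays exactly when Wednesday falls within its first (length − 28) days.
Jan: 31 days, starts Fri → 5 of Fri, Sat, Sun
Feb: 28 days, starts Mon → 5 of (none)
Mar: 31 days, starts Mon → 5 of Mon, Tue, Wed ✓
Apr: 30 days, starts Thu → 5 of Thu, Fri
May: 31 days, starts Sat → 5 of Sat, Sun, Mon
Jun: 30 days, starts Tue → 5 of Tue, Wed ✓
Jul: 31 days, starts Thu → 5 of Thu, Fri, Sat
Aug: 31 days, starts Sun → 5 of Sun, Mon, Tue
Sep: 30 days, starts Wed → 5 of Wed, Thu ✓
Oct: 31 days, starts Fri → 5 of Fri, Sat, Sun
Nov: 30 days, starts Mon → 5 of Mon, Tue
Dec: 31 days, starts Wed → 5 of Wed, Thu, Fri ✓
Months with five Wednesdays: Mar, Jun, Sep, Dec.

4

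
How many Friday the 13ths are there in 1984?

3

The 13th falls on a Friday when the month's 13th has weekday Fri.
Jan 13 is Fri ✓; Feb 13 is Mon; Mar 13 is Tue; Apr 13 is Fri ✓; May 13 is Sun; Jun 13 is Wed; Jul 13 is Fri ✓; Aug 13 is Mon; Sep 13 is Thu; Oct 13 is Sat; Nov 13 is Tue; Dec 13 is Thu.
Friday the 13ths: Jan, Apr, Jul.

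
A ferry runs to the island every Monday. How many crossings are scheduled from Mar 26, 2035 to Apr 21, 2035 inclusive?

4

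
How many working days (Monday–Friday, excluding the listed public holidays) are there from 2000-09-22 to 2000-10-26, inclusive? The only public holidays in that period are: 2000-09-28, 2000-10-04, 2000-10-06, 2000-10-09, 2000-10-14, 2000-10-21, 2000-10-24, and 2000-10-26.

2000-09-22 is a Friday.
That's 35 days from start to end, counting both.
35 = 7 × 5, so the span is exactly 5 full weeks.
Each full week contributes 5 weekdays (Mon–Fri): 5 × 5 = 25.
Total: 25.
Holidays: 2000-09-28 (Thu); 2000-10-04 (Wed); 2000-10-06 (Fri); 2000-10-09 (Mon); 2000-10-14 (Sat); 2000-10-21 (Sat); 2000-10-24 (Tue); 2000-10-26 (Thu).
6 of the 8 holidays fall on weekdays; the rest are weekends and were already excluded.
Business days: 25 − 6 = 19.

19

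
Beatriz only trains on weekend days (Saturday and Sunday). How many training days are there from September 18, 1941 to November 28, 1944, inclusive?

334

September 18, 1941 is a Thursday.
From September 18, 1941 to November 28, 1944 is 1168 days inclusive.
1168 = 7 × 166 + 6, so there are 166 full weeks plus 6 extra days.
Each full week contributes 2 weekend days (Sat, Sun): 166 × 2 = 332.
The 6 extra days are Thursday, Friday, Saturday, Sunday, Monday, Tuesday — 2 of them qualify.
Total: 332 + 2 = 334.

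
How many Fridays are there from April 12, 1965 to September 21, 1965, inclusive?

April 12, 1965 is a Monday.
From April 12, 1965 to September 21, 1965 is 163 days inclusive.
163 = 7 × 23 + 2, so there are 23 full weeks plus 2 extra days.
Each full week contributes one Friday: 23 so far.
The 2 extra days are Mon, Tue — none qualify.
Total: 23 + 0 = 23.

23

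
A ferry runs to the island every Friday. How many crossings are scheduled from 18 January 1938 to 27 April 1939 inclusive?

18 January 1938 is a Tuesday.
From 18 January 1938 to 27 April 1939 is 465 days inclusive.
465 = 7 × 66 + 3, so there are 66 full weeks plus 3 extra days.
Each full week contributes one Friday: 66 so far.
The 3 extra days are Tuesday, Wednesday, Thursday — none qualify.
Total: 66 + 0 = 66.

66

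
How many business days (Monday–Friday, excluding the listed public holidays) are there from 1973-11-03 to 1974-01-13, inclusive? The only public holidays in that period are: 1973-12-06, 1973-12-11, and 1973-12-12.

1973-11-03 is a Saturday.
The range spans 72 days (inclusive of both endpoints).
72 = 7 × 10 + 2, so there are 10 full weeks plus 2 extra days.
Each full week contributes 5 weekdays (Mon–Fri): 10 × 5 = 50.
The 2 extra days are Sat, Sun — none qualify.
Total: 50 + 0 = 50.
Holidays: 1973-12-06 (Thu); 1973-12-11 (Tue); 1973-12-12 (Wed).
All 3 holidays fall on weekdays, so subtract 3.
Business days: 50 − 3 = 47.

47 business days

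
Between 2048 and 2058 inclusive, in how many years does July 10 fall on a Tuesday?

Day of week of July 10 in each year:
2048: Fri, 2049: Sat, 2050: Sun, 2051: Mon, 2052: Wed, 2053: Thu, 2054: Fri, 2055: Sat, 2056: Mon, 2057: Tue ✓, 2058: Wed
Tuesdays: 2057.

1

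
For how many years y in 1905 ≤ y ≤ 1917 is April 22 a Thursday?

2

Day of week of April 22 in each year:
1905: Sat, 1906: Sun, 1907: Mon, 1908: Wed, 1909: Thu ✓, 1910: Fri, 1911: Sat, 1912: Mon, 1913: Tue, 1914: Wed, 1915: Thu ✓, 1916: Sat, 1917: Sun
Thursdays: 1909, 1915.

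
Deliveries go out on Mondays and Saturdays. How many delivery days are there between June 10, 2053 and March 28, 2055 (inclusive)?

187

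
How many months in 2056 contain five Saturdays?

5

A month has five Saturdays exactly when Saturday falls within its first (length − 28) days.
Jan: 31 days, starts Sat → 5 of Sat, Sun, Mon ✓
Feb: 29 days, starts Tue → 5 of Tue
Mar: 31 days, starts Wed → 5 of Wed, Thu, Fri
Apr: 30 days, starts Sat → 5 of Sat, Sun ✓
May: 31 days, starts Mon → 5 of Mon, Tue, Wed
Jun: 30 days, starts Thu → 5 of Thu, Fri
Jul: 31 days, starts Sat → 5 of Sat, Sun, Mon ✓
Aug: 31 days, starts Tue → 5 of Tue, Wed, Thu
Sep: 30 days, starts Fri → 5 of Fri, Sat ✓
Oct: 31 days, starts Sun → 5 of Sun, Mon, Tue
Nov: 30 days, starts Wed → 5 of Wed, Thu
Dec: 31 days, starts Fri → 5 of Fri, Sat, Sun ✓
Months with five Saturdays: Jan, Apr, Jul, Sep, Dec.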